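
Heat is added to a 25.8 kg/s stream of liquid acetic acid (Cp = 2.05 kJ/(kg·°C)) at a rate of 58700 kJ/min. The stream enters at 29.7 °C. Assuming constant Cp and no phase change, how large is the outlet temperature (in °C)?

T_out = 48.2 °C

Q = 58700 kJ/min = 978.33 kJ/s
ΔT = Q/(ṁ·Cp) = 978.33/(25.8×2.05) = 18.498 K
T_out = 29.7 + 18.498 = 48.198 °C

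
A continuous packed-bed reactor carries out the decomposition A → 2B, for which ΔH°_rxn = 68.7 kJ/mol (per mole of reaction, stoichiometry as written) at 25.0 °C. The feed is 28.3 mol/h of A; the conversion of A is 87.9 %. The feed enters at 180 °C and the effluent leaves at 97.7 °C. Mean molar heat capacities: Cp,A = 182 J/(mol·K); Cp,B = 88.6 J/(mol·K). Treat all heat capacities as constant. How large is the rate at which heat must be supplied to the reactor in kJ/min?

Q_in = 21.3 kJ/min

Extent of reaction ξ = 0.879 × 28.3 = 24.876 mol/h
Reaction term: ξ·ΔH°_rxn = 24.876 × 68.7 = 1709 kJ/h
Sensible, feed 180→25 °C: -798.34 kJ/h
Outlet flows (mol/h): A 3.4243, B 49.751
Sensible, products 25→97.7 °C: 365.77 kJ/h
Q = ΔH = 1276.4 kJ/h = 0.35455 kW
Heat supplied = 21.273 kJ/min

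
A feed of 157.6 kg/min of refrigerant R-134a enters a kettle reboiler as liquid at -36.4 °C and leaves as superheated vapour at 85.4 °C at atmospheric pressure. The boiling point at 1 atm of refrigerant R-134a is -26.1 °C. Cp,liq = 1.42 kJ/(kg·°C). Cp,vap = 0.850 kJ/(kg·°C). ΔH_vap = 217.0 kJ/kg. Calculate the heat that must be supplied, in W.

Q = 857000 W

liquid -36.4→-26.1 °C: 14.626 kJ/kg
vaporisation at -26.1 °C: 217 kJ/kg
vapour -26.1→85.4 °C: 94.775 kJ/kg
Δh = 14.626 + 217 + 94.775 = 326.4 kJ/kg
Q = ṁ·Δh = 157.6 kg/min × 326.4 kJ/kg = 51441 kJ/min
|Q| = 857.35 kW = 857350 W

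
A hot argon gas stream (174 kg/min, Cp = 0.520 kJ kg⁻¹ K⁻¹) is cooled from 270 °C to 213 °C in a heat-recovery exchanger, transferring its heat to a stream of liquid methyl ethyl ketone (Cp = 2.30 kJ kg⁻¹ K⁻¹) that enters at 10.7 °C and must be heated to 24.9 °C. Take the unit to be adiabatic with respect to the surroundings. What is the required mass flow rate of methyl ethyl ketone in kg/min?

ṁ_c = 158 kg/min

Heat released by hot stream: Q = 174 × 0.520 × (270 − 213) = 5157.4 kJ/min
Energy balance on cold side (adiabatic exchanger): Q = ṁ_c·Cp_c·(T_c,out − T_c,in)
ṁ_c = 5157.4 / [2.30 × (24.9 − 10.7)] = 157.91 kg/min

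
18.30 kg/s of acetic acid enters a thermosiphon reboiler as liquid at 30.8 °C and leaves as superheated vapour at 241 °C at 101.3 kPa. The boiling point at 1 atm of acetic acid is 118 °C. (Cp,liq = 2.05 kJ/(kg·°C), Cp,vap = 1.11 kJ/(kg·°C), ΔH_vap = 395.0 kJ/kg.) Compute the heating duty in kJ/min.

liquid 30.8→118 °C: 178.76 kJ/kg
vaporisation at 118 °C: 395 kJ/kg
vapour 118→241 °C: 136.53 kJ/kg
Δh = 178.76 + 395 + 136.53 = 710.29 kJ/kg
Q = ṁ·Δh = 18.30 kg/s × 710.29 kJ/kg = 12998 kJ/s
|Q| = 12998 kW = 779900 kJ/min

Q = 780000 kJ/min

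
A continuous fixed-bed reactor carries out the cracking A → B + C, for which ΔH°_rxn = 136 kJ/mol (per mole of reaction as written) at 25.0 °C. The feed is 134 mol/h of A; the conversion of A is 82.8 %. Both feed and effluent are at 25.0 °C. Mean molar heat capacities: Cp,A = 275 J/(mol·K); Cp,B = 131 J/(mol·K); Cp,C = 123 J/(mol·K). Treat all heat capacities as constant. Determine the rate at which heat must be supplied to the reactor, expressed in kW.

Extent of reaction ξ = 0.828 × 134 = 110.95 mol/h
Reaction term: ξ·ΔH°_rxn = 110.95 × 136 = 15089 kJ/h
Q = ΔH = 15089 kJ/h = 4.1915 kW
Heat supplied = 4.1915 kW

Q_in = 4.19 kW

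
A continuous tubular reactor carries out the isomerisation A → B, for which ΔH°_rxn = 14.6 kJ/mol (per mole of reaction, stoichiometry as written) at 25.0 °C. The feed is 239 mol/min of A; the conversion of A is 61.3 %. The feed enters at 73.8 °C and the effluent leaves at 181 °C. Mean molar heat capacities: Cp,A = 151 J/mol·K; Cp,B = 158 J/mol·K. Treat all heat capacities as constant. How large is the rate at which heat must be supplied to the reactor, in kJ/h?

Q_in = 370000 kJ/h

Extent of reaction ξ = 0.613 × 239 = 146.51 mol/min
Reaction term: ξ·ΔH°_rxn = 146.51 × 14.6 = 2139 kJ/min
Sensible, feed 73.8→25 °C: -1761.1 kJ/min
Outlet flows (mol/min): A 92.493, B 146.51
Sensible, products 25→181 °C: 5789.9 kJ/min
Q = ΔH = 6167.7 kJ/min = 102.8 kW
Heat supplied = 370060 kJ/h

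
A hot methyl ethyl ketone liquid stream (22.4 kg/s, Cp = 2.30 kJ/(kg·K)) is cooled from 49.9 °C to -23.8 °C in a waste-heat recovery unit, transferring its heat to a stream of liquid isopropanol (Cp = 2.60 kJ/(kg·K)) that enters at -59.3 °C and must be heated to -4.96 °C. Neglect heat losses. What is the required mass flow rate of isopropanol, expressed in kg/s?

ṁ_c = 26.9 kg/s

Heat released by hot stream: Q = 22.4 × 2.30 × (49.9 − -23.8) = 3797 kJ/s
Energy balance on cold side (adiabatic exchanger): Q = ṁ_c·Cp_c·(T_c,out − T_c,in)
ṁ_c = 3797 / [2.60 × (-4.96 − -59.3)] = 26.875 kg/s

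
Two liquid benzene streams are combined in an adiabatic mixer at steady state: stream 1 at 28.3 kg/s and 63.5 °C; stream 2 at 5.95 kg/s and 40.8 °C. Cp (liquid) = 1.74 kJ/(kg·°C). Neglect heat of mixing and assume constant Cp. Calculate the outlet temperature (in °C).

Adiabatic, steady state ⇒ Σ ṁᵢCp,ᵢ(T_out − Tᵢ) = 0
Σ ṁᵢCp,ᵢTᵢ = 28.3×1.74×63.5 + 5.95×1.74×40.8 = 3549.3
Σ ṁᵢCp,ᵢ = 28.3×1.74 + 5.95×1.74 = 59.595
T_out = 3549.3 / 59.595 = 59.556 °C

T_out = 59.6 °C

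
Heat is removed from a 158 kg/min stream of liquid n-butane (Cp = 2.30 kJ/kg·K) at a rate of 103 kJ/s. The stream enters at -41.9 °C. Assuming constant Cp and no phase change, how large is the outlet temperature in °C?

Q = 103 kJ/s = 6180 kJ/min
ΔT = Q/(ṁ·Cp) = 6180/(158×2.30) = 17.006 K
T_out = -41.9 − 17.006 = -58.906 °C

T_out = -58.9 °C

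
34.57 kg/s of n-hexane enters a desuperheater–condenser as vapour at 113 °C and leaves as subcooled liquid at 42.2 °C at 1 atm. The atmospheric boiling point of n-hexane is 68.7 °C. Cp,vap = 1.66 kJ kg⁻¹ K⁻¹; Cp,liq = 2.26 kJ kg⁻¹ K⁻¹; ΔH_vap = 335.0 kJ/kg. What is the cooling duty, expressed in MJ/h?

vapour 113→68.7 °C: -73.538 kJ/kg
condensation at 68.7 °C: -335 kJ/kg
liquid 68.7→42.2 °C: -59.89 kJ/kg
Δh = -73.538 + -335 + -59.89 = -468.43 kJ/kg
Q = ṁ·Δh = 34.57 kg/s × -468.43 kJ/kg = -16194 kJ/s
|Q| = 16194 kW = 58297 MJ/h

Q_c = 58300 MJ/h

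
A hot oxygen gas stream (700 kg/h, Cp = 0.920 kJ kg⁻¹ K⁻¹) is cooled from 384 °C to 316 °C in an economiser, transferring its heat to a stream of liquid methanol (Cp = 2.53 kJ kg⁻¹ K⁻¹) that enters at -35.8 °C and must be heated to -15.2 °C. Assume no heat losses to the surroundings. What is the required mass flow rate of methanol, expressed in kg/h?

ṁ_c = 840 kg/h

Heat released by hot stream: Q = 700 × 0.920 × (384 − 316) = 43792 kJ/h
Energy balance on cold side (adiabatic exchanger): Q = ṁ_c·Cp_c·(T_c,out − T_c,in)
ṁ_c = 43792 / [2.53 × (-15.2 − -35.8)] = 840.25 kg/h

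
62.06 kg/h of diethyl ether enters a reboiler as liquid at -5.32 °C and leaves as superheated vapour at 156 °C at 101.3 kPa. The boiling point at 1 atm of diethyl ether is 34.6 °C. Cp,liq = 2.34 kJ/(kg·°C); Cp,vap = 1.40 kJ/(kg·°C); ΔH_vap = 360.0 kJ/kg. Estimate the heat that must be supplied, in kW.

Q = 10.7 kW

liquid -5.32→34.6 °C: 93.413 kJ/kg
vaporisation at 34.6 °C: 360 kJ/kg
vapour 34.6→156 °C: 169.96 kJ/kg
Δh = 93.413 + 360 + 169.96 = 623.37 kJ/kg
Q = ṁ·Δh = 62.06 kg/h × 623.37 kJ/kg = 38687 kJ/h
|Q| = 10.746 kW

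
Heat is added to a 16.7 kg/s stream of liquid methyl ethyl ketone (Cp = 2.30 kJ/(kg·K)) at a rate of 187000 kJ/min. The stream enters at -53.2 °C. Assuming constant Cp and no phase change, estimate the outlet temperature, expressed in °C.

T_out = 27.9 °C

Q = 187000 kJ/min = 3116.7 kJ/s
ΔT = Q/(ṁ·Cp) = 3116.7/(16.7×2.30) = 81.142 K
T_out = -53.2 + 81.142 = 27.942 °C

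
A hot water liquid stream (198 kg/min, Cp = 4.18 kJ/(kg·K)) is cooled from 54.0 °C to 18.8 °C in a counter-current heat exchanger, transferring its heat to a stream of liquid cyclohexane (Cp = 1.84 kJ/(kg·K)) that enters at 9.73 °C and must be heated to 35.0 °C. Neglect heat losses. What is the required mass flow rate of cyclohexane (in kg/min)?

Heat released by hot stream: Q = 198 × 4.18 × (54.0 − 18.8) = 29133 kJ/min
Energy balance on cold side (adiabatic exchanger): Q = ṁ_c·Cp_c·(T_c,out − T_c,in)
ṁ_c = 29133 / [1.84 × (35.0 − 9.73)] = 626.56 kg/min

ṁ_c = 627 kg/min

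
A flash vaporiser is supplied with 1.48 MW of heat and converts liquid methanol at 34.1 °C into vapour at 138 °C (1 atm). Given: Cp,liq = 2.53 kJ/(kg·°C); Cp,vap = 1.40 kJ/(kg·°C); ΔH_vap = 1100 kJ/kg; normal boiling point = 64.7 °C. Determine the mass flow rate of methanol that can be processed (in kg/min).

ṁ = 69.4 kg/min

Δh = 2.53×(64.7−34.1) + 1100 + 1.40×(138−64.7) = 1280 kJ/kg
Q = 1.48 MW = 1480 kJ/s = 88800 kJ/min
ṁ = Q/Δh = 88800 / 1280 = 69.373 kg/min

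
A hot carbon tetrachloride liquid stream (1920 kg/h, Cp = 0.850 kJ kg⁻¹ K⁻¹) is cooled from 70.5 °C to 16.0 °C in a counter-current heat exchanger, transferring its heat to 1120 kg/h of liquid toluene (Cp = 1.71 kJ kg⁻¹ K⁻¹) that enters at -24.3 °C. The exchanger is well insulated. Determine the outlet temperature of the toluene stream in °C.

T_c,out = 22.1 °C

Heat released by hot stream: Q = 1920 × 0.850 × (70.5 − 16.0) = 88944 kJ/h
Energy balance on cold side (adiabatic exchanger): Q = ṁ_c·Cp_c·(T_c,out − T_c,in)
T_c,out = -24.3 + 88944/(1120 × 1.71) = 22.141 °C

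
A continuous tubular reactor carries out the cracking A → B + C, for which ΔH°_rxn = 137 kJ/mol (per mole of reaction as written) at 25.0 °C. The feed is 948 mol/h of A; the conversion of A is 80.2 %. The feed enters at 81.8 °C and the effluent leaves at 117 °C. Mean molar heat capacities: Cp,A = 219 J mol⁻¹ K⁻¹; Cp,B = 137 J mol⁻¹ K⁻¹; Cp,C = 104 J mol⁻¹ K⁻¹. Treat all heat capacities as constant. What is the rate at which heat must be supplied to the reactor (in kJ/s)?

Extent of reaction ξ = 0.802 × 948 = 760.3 mol/h
Reaction term: ξ·ΔH°_rxn = 760.3 × 137 = 104160 kJ/h
Sensible, feed 81.8→25 °C: -11792 kJ/h
Outlet flows (mol/h): A 187.7, B 760.3, C 760.3
Sensible, products 25→117 °C: 20639 kJ/h
Q = ΔH = 113010 kJ/h = 31.391 kW
Heat supplied = 31.391 kJ/s

Q_in = 31.4 kJ/s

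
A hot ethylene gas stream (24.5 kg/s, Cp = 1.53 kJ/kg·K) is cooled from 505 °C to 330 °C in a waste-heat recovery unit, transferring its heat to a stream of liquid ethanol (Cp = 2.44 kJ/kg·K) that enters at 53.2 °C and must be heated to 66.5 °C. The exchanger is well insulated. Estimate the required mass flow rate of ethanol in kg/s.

Heat released by hot stream: Q = 24.5 × 1.53 × (505 − 330) = 6559.9 kJ/s
Energy balance on cold side (adiabatic exchanger): Q = ṁ_c·Cp_c·(T_c,out − T_c,in)
ṁ_c = 6559.9 / [2.44 × (66.5 − 53.2)] = 202.14 kg/s

ṁ_c = 202 kg/s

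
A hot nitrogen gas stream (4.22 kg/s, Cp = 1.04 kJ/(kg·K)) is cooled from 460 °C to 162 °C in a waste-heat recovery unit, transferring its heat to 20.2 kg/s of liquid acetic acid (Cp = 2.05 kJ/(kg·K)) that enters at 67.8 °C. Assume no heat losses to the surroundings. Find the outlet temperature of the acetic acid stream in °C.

T_c,out = 99.4 °C

Heat released by hot stream: Q = 4.22 × 1.04 × (460 − 162) = 1307.9 kJ/s
Energy balance on cold side (adiabatic exchanger): Q = ṁ_c·Cp_c·(T_c,out − T_c,in)
T_c,out = 67.8 + 1307.9/(20.2 × 2.05) = 99.383 °C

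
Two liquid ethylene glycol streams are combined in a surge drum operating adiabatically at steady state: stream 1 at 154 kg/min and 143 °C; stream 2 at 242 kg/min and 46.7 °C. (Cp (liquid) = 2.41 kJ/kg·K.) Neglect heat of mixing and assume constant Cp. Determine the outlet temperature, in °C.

T_out = 84.1 °C

Energy balance with Q = 0: Σ ṁᵢCp,ᵢ(T_out − Tᵢ) = 0
T_out = Σ ṁᵢCp,ᵢTᵢ / Σ ṁᵢCp,ᵢ
      = 80309 / 954.36 = 84.15 °C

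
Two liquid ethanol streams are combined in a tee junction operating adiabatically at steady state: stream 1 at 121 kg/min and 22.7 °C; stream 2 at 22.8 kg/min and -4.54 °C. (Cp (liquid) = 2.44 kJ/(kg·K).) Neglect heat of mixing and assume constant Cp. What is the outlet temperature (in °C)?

T_out = 18.4 °C

Energy balance with Q = 0: Σ ṁᵢCp,ᵢ(T_out − Tᵢ) = 0
T_out = Σ ṁᵢCp,ᵢTᵢ / Σ ṁᵢCp,ᵢ
      = 6449.4 / 350.87 = 18.381 °C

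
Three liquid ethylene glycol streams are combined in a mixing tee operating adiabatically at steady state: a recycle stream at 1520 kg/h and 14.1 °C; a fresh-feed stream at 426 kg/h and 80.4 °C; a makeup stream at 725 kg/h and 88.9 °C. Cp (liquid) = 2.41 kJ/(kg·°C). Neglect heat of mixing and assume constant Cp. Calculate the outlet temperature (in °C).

T_out = 45.0 °C

Adiabatic, steady state ⇒ Σ ṁᵢCp,ᵢ(T_out − Tᵢ) = 0
Σ ṁᵢCp,ᵢTᵢ = 1520×2.41×14.1 + 426×2.41×80.4 + 725×2.41×88.9 = 289530
Σ ṁᵢCp,ᵢ = 1520×2.41 + 426×2.41 + 725×2.41 = 6437.1
T_out = 289530 / 6437.1 = 44.977 °C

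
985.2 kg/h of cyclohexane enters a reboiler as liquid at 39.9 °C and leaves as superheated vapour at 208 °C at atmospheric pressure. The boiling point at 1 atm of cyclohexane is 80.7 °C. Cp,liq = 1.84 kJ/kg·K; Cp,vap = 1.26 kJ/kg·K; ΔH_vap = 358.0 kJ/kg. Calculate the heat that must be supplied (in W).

liquid 39.9→80.7 °C: 75.072 kJ/kg
vaporisation at 80.7 °C: 358 kJ/kg
vapour 80.7→208 °C: 160.4 kJ/kg
Δh = 75.072 + 358 + 160.4 = 593.47 kJ/kg
Q = ṁ·Δh = 985.2 kg/h × 593.47 kJ/kg = 584690 kJ/h
|Q| = 162.41 kW = 162410 W

Q = 162000 W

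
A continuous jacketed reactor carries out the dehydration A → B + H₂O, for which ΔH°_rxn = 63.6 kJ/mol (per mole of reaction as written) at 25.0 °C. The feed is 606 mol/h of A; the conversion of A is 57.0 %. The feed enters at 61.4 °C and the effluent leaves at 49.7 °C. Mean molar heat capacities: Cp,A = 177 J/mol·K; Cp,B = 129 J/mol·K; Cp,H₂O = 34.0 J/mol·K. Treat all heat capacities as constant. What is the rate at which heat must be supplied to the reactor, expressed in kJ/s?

Extent of reaction ξ = 0.570 × 606 = 345.42 mol/h
Reaction term: ξ·ΔH°_rxn = 345.42 × 63.6 = 21969 kJ/h
Sensible, feed 61.4→25 °C: -3904.3 kJ/h
Outlet flows (mol/h): A 260.58, B 345.42, H₂O 345.42
Sensible, products 25→49.7 °C: 2529.9 kJ/h
Q = ΔH = 20594 kJ/h = 5.7206 kW
Heat supplied = 5.7206 kJ/s

Q_in = 5.72 kJ/s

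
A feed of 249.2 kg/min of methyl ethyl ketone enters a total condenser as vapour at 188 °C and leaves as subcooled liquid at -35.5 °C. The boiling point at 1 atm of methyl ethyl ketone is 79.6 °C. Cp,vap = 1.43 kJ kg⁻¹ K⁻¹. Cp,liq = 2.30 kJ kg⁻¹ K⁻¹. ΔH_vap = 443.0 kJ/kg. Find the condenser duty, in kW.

Q_c = 3580 kW

vapour 188→79.6 °C: -155.01 kJ/kg
condensation at 79.6 °C: -443 kJ/kg
liquid 79.6→-35.5 °C: -264.73 kJ/kg
Δh = -155.01 + -443 + -264.73 = -862.74 kJ/kg
Q = ṁ·Δh = 249.2 kg/min × -862.74 kJ/kg = -215000 kJ/min
|Q| = 3583.3 kW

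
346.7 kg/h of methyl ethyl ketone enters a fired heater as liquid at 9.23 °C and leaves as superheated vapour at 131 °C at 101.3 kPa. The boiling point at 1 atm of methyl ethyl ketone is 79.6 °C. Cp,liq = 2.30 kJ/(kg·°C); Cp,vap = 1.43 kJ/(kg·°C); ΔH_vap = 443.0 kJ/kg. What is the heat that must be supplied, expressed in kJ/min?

Q = 3920 kJ/min

liquid 9.23→79.6 °C: 161.85 kJ/kg
vaporisation at 79.6 °C: 443 kJ/kg
vapour 79.6→131 °C: 73.502 kJ/kg
Δh = 161.85 + 443 + 73.502 = 678.35 kJ/kg
Q = ṁ·Δh = 346.7 kg/h × 678.35 kJ/kg = 235180 kJ/h
|Q| = 65.329 kW = 3919.7 kJ/min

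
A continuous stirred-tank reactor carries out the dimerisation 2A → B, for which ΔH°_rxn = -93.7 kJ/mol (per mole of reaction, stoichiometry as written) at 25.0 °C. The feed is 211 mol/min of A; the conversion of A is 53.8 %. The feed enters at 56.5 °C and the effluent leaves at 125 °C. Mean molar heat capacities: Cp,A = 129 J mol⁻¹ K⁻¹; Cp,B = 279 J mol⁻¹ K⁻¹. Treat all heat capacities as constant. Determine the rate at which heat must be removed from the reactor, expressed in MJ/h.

Q_out = 200 MJ/h

Extent of reaction ξ = 0.538 × 211 / 2 = 56.759 mol/min
Reaction term: ξ·ΔH°_rxn = 56.759 × -93.7 = -5318.3 kJ/min
Sensible, feed 56.5→25 °C: -857.4 kJ/min
Outlet flows (mol/min): A 97.482, B 56.759
Sensible, products 25→125 °C: 2841.1 kJ/min
Q = ΔH = -3334.6 kJ/min = -55.577 kW
Heat removed = 200.08 MJ/h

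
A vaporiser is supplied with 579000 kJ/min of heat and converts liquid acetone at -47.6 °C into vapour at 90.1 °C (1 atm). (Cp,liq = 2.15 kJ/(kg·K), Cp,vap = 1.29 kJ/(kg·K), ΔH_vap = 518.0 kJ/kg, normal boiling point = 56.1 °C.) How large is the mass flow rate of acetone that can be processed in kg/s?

Δh = 2.15×(56.1−-47.6) + 518.0 + 1.29×(90.1−56.1) = 784.81 kJ/kg
Q = 579000 kJ/min = 9650 kJ/s = 9650 kJ/s
ṁ = Q/Δh = 9650 / 784.81 = 12.296 kg/s

ṁ = 12.3 kg/s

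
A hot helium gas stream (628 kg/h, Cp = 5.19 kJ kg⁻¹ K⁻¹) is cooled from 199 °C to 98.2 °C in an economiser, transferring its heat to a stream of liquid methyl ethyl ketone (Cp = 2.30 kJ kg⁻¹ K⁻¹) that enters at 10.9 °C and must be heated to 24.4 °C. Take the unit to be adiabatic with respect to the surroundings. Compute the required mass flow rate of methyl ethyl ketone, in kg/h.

ṁ_c = 10600 kg/h

Heat released by hot stream: Q = 628 × 5.19 × (199 − 98.2) = 328540 kJ/h
Energy balance on cold side (adiabatic exchanger): Q = ṁ_c·Cp_c·(T_c,out − T_c,in)
ṁ_c = 328540 / [2.30 × (24.4 − 10.9)] = 10581 kg/h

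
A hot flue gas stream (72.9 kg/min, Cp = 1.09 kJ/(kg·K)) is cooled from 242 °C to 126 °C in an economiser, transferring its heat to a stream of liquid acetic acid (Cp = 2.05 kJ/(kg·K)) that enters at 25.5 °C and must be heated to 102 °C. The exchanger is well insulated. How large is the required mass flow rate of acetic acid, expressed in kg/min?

ṁ_c = 58.8 kg/min

Heat released by hot stream: Q = 72.9 × 1.09 × (242 − 126) = 9217.5 kJ/min
Energy balance on cold side (adiabatic exchanger): Q = ṁ_c·Cp_c·(T_c,out − T_c,in)
ṁ_c = 9217.5 / [2.05 × (102 − 25.5)] = 58.776 kg/min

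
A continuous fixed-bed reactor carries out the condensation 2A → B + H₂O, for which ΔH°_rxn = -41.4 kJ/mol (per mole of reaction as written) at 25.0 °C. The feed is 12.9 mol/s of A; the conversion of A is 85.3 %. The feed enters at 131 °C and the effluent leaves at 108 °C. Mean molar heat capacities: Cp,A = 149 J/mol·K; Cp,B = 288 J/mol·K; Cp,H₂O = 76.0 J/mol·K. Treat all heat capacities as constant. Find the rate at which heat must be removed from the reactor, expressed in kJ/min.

Q_out = 14500 kJ/min

Extent of reaction ξ = 0.853 × 12.9 / 2 = 5.5019 mol/s
Reaction term: ξ·ΔH°_rxn = 5.5019 × -41.4 = -227.78 kJ/s
Sensible, feed 131→25 °C: -203.74 kJ/s
Outlet flows (mol/s): A 1.8963, B 5.5019, H₂O 5.5019
Sensible, products 25→108 °C: 189.67 kJ/s
Q = ΔH = -241.85 kJ/s = -241.85 kW
Heat removed = 14511 kJ/min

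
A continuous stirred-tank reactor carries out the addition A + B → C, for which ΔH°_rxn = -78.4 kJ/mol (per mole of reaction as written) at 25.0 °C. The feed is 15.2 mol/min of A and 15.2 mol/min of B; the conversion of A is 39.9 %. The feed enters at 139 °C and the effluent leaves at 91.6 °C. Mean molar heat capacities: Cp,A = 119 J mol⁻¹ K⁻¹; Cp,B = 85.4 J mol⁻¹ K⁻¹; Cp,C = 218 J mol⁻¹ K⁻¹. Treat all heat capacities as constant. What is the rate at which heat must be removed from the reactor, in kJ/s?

Q_out = 10.3 kJ/s

Extent of reaction ξ = 0.399 × 15.2 = 6.0648 mol/min
Reaction term: ξ·ΔH°_rxn = 6.0648 × -78.4 = -475.48 kJ/min
Sensible, feed 139→25 °C: -354.18 kJ/min
Outlet flows (mol/min): A 9.1352, B 9.1352, C 6.0648
Sensible, products 25→91.6 °C: 212.41 kJ/min
Q = ΔH = -617.25 kJ/min = -10.288 kW
Heat removed = 10.288 kJ/s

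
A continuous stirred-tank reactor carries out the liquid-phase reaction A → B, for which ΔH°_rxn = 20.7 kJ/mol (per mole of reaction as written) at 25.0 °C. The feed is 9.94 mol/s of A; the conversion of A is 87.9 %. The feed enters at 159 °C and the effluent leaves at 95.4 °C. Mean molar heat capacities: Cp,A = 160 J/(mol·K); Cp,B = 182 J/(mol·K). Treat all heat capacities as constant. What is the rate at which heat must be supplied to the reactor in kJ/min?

Extent of reaction ξ = 0.879 × 9.94 = 8.7373 mol/s
Reaction term: ξ·ΔH°_rxn = 8.7373 × 20.7 = 180.86 kJ/s
Sensible, feed 159→25 °C: -213.11 kJ/s
Outlet flows (mol/s): A 1.2027, B 8.7373
Sensible, products 25→95.4 °C: 125.5 kJ/s
Q = ΔH = 93.244 kJ/s = 93.244 kW
Heat supplied = 5594.6 kJ/min

Q_in = 5590 kJ/min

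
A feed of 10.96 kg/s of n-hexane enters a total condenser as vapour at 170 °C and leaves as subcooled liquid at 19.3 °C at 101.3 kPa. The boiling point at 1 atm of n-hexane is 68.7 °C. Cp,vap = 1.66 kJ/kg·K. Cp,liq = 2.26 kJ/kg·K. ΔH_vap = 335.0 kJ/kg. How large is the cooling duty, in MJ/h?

Q_c = 24300 MJ/h

vapour 170→68.7 °C: -168.16 kJ/kg
condensation at 68.7 °C: -335 kJ/kg
liquid 68.7→19.3 °C: -111.64 kJ/kg
Δh = -168.16 + -335 + -111.64 = -614.8 kJ/kg
Q = ṁ·Δh = 10.96 kg/s × -614.8 kJ/kg = -6738.2 kJ/s
|Q| = 6738.2 kW = 24258 MJ/h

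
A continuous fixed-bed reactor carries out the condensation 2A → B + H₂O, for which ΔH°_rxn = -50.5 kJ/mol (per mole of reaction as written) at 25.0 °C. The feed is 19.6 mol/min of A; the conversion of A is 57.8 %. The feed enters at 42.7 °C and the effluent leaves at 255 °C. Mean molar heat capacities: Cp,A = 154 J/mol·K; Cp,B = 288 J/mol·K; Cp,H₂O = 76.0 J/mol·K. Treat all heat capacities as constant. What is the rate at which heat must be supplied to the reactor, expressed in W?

Extent of reaction ξ = 0.578 × 19.6 / 2 = 5.6644 mol/min
Reaction term: ξ·ΔH°_rxn = 5.6644 × -50.5 = -286.05 kJ/min
Sensible, feed 42.7→25 °C: -53.426 kJ/min
Outlet flows (mol/min): A 8.2712, B 5.6644, H₂O 5.6644
Sensible, products 25→255 °C: 767.19 kJ/min
Q = ΔH = 427.71 kJ/min = 7.1285 kW
Heat supplied = 7128.5 W

Q_in = 7130 W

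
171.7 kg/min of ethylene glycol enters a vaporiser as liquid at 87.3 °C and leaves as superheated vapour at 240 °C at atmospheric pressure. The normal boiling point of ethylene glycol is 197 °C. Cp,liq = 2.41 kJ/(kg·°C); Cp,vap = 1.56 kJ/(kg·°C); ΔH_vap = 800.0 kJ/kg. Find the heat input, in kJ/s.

Q = 3240 kJ/s

liquid 87.3→197 °C: 264.38 kJ/kg
vaporisation at 197 °C: 800 kJ/kg
vapour 197→240 °C: 67.08 kJ/kg
Δh = 264.38 + 800 + 67.08 = 1131.5 kJ/kg
Q = ṁ·Δh = 171.7 kg/min × 1131.5 kJ/kg = 194270 kJ/min
|Q| = 3237.9 kW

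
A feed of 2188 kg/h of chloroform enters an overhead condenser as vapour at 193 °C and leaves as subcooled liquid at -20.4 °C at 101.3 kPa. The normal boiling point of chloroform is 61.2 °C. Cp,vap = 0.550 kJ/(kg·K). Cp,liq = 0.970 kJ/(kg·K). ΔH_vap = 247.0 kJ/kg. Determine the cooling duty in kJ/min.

Q_c = 14500 kJ/min

vapour 193→61.2 °C: -72.49 kJ/kg
condensation at 61.2 °C: -247 kJ/kg
liquid 61.2→-20.4 °C: -79.152 kJ/kg
Δh = -72.49 + -247 + -79.152 = -398.64 kJ/kg
Q = ṁ·Δh = 2188 kg/h × -398.64 kJ/kg = -872230 kJ/h
|Q| = 242.29 kW = 14537 kJ/min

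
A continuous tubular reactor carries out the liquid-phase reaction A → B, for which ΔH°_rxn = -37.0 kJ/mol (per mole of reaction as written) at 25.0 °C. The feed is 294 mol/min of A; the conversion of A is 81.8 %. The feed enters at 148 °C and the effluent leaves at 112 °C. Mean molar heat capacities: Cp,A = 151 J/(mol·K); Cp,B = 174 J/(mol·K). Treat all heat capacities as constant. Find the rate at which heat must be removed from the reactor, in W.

Q_out = 167000 W

Extent of reaction ξ = 0.818 × 294 = 240.49 mol/min
Reaction term: ξ·ΔH°_rxn = 240.49 × -37.0 = -8898.2 kJ/min
Sensible, feed 148→25 °C: -5460.5 kJ/min
Outlet flows (mol/min): A 53.508, B 240.49
Sensible, products 25→112 °C: 4343.5 kJ/min
Q = ΔH = -10015 kJ/min = -166.92 kW
Heat removed = 166920 W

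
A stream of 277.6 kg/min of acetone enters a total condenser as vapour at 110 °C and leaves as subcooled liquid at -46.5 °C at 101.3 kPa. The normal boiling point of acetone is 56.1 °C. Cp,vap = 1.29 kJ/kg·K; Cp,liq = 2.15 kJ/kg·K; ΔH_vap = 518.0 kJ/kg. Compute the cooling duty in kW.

vapour 110→56.1 °C: -69.531 kJ/kg
condensation at 56.1 °C: -518 kJ/kg
liquid 56.1→-46.5 °C: -220.59 kJ/kg
Δh = -69.531 + -518 + -220.59 = -808.12 kJ/kg
Q = ṁ·Δh = 277.6 kg/min × -808.12 kJ/kg = -224330 kJ/min
|Q| = 3738.9 kW

Q_c = 3740 kW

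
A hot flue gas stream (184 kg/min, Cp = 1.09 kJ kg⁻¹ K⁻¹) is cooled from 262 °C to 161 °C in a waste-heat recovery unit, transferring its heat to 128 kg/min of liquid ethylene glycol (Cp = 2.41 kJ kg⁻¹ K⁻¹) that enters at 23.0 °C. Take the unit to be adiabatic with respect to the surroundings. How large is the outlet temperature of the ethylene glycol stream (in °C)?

Heat released by hot stream: Q = 184 × 1.09 × (262 − 161) = 20257 kJ/min
Energy balance on cold side (adiabatic exchanger): Q = ṁ_c·Cp_c·(T_c,out − T_c,in)
T_c,out = 23.0 + 20257/(128 × 2.41) = 88.666 °C

T_c,out = 88.7 °C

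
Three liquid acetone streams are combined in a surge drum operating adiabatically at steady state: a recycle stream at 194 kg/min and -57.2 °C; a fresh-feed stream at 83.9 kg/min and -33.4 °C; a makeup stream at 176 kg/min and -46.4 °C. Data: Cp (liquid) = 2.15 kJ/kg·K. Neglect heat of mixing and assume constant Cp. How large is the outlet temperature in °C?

T_out = -48.6 °C

No heat crosses the boundary, so H_out = H_in.
Σ ṁᵢCp,ᵢTᵢ = 194×2.15×-57.2 + 83.9×2.15×-33.4 + 176×2.15×-46.4 = -47441
Σ ṁᵢCp,ᵢ = 194×2.15 + 83.9×2.15 + 176×2.15 = 975.88
T_out = -47441 / 975.88 = -48.613 °C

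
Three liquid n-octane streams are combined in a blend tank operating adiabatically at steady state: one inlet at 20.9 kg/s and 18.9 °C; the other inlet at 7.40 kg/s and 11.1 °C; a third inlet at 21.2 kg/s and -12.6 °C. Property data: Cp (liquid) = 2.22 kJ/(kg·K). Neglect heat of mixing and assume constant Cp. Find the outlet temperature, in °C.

Adiabatic, steady state ⇒ Σ ṁᵢCp,ᵢ(T_out − Tᵢ) = 0
T_out = Σ ṁᵢCp,ᵢTᵢ / Σ ṁᵢCp,ᵢ
      = 466.27 / 109.89 = 4.243 °C

T_out = 4.24 °C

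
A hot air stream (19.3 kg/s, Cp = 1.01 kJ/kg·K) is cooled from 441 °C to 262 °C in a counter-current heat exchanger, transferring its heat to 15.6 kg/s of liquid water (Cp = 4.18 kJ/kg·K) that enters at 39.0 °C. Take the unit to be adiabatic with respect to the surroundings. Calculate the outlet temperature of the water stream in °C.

T_c,out = 92.5 °C

Heat released by hot stream: Q = 19.3 × 1.01 × (441 − 262) = 3489.2 kJ/s
Energy balance on cold side (adiabatic exchanger): Q = ṁ_c·Cp_c·(T_c,out − T_c,in)
T_c,out = 39.0 + 3489.2/(15.6 × 4.18) = 92.509 °C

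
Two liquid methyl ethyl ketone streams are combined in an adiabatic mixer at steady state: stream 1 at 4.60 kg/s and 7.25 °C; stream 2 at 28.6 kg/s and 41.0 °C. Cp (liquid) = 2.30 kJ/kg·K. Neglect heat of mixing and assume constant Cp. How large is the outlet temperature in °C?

T_out = 36.3 °C

No heat crosses the boundary, so H_out = H_in.
Σ ṁᵢCp,ᵢTᵢ = 4.60×2.30×7.25 + 28.6×2.30×41.0 = 2773.7
Σ ṁᵢCp,ᵢ = 4.60×2.30 + 28.6×2.30 = 76.36
T_out = 2773.7 / 76.36 = 36.324 °C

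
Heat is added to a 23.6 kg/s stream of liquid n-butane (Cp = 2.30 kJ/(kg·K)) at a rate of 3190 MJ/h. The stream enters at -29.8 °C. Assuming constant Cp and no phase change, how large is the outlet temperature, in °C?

T_out = -13.5 °C

Q = 3190 MJ/h = 886.11 kJ/s
ΔT = Q/(ṁ·Cp) = 886.11/(23.6×2.30) = 16.325 K
T_out = -29.8 + 16.325 = -13.475 °C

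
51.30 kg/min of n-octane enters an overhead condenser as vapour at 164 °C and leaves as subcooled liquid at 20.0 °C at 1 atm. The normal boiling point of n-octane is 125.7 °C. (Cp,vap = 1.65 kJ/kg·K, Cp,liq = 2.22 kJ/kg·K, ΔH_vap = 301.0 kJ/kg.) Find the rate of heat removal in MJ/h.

vapour 164→125.7 °C: -63.195 kJ/kg
condensation at 125.7 °C: -301 kJ/kg
liquid 125.7→20.0 °C: -234.65 kJ/kg
Δh = -63.195 + -301 + -234.65 = -598.85 kJ/kg
Q = ṁ·Δh = 51.30 kg/min × -598.85 kJ/kg = -30721 kJ/min
|Q| = 512.02 kW = 1843.3 MJ/h

Q_c = 1840 MJ/h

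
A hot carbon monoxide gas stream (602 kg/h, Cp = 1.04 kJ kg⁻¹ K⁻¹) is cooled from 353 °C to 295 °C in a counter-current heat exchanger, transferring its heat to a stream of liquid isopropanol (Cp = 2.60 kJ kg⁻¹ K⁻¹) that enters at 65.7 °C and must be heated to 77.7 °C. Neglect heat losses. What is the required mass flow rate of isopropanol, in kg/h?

Heat released by hot stream: Q = 602 × 1.04 × (353 − 295) = 36313 kJ/h
Energy balance on cold side (adiabatic exchanger): Q = ṁ_c·Cp_c·(T_c,out − T_c,in)
ṁ_c = 36313 / [2.60 × (77.7 − 65.7)] = 1163.9 kg/h

ṁ_c = 1160 kg/h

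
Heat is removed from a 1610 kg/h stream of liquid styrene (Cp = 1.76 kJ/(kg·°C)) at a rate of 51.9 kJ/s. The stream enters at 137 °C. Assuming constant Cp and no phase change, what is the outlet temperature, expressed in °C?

Q = 51.9 kJ/s = 186840 kJ/h
ΔT = Q/(ṁ·Cp) = 186840/(1610×1.76) = 65.937 K
T_out = 137 − 65.937 = 71.063 °C

T_out = 71.1 °C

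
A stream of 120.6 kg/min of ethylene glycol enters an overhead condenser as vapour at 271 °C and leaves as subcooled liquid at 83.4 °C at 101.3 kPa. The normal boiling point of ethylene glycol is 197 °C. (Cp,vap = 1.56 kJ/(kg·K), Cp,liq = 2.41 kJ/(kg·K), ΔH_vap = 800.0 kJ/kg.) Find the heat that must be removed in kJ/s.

Q_c = 2390 kJ/s

vapour 271→197 °C: -115.44 kJ/kg
condensation at 197 °C: -800 kJ/kg
liquid 197→83.4 °C: -273.78 kJ/kg
Δh = -115.44 + -800 + -273.78 = -1189.2 kJ/kg
Q = ṁ·Δh = 120.6 kg/min × -1189.2 kJ/kg = -143420 kJ/min
|Q| = 2390.3 kW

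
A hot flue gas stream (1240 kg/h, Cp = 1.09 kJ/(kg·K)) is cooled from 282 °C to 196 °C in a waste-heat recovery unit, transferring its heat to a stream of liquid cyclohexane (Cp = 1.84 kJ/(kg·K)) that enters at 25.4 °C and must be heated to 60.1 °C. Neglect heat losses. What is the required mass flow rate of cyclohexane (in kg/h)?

ṁ_c = 1820 kg/h

Heat released by hot stream: Q = 1240 × 1.09 × (282 − 196) = 116240 kJ/h
Energy balance on cold side (adiabatic exchanger): Q = ṁ_c·Cp_c·(T_c,out − T_c,in)
ṁ_c = 116240 / [1.84 × (60.1 − 25.4)] = 1820.5 kg/h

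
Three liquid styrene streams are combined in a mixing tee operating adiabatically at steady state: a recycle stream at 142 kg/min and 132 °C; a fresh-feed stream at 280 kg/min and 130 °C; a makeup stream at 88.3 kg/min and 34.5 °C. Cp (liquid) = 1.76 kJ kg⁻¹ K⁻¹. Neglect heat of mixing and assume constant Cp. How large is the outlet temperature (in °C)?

No heat crosses the boundary, so H_out = H_in.
Σ ṁᵢCp,ᵢTᵢ = 142×1.76×132 + 280×1.76×130 + 88.3×1.76×34.5 = 102420
Σ ṁᵢCp,ᵢ = 142×1.76 + 280×1.76 + 88.3×1.76 = 898.13
T_out = 102420 / 898.13 = 114.03 °C

T_out = 114 °C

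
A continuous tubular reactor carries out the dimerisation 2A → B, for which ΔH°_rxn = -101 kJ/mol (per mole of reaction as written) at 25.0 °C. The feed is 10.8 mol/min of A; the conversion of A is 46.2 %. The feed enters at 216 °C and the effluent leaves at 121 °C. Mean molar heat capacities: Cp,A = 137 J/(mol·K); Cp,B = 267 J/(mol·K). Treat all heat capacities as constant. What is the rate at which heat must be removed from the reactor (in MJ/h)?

Extent of reaction ξ = 0.462 × 10.8 / 2 = 2.4948 mol/min
Reaction term: ξ·ΔH°_rxn = 2.4948 × -101 = -251.97 kJ/min
Sensible, feed 216→25 °C: -282.6 kJ/min
Outlet flows (mol/min): A 5.8104, B 2.4948
Sensible, products 25→121 °C: 140.37 kJ/min
Q = ΔH = -394.21 kJ/min = -6.5702 kW
Heat removed = 23.653 MJ/h

Q_out = 23.7 MJ/h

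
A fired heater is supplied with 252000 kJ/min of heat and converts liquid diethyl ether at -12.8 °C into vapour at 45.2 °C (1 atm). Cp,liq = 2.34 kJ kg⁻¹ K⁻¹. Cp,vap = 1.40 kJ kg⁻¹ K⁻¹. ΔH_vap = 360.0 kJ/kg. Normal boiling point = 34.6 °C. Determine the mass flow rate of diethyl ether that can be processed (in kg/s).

Δh = 2.34×(34.6−-12.8) + 360.0 + 1.40×(45.2−34.6) = 485.76 kJ/kg
Q = 252000 kJ/min = 4200 kJ/s = 4200 kJ/s
ṁ = Q/Δh = 4200 / 485.76 = 8.6463 kg/s

ṁ = 8.65 kg/s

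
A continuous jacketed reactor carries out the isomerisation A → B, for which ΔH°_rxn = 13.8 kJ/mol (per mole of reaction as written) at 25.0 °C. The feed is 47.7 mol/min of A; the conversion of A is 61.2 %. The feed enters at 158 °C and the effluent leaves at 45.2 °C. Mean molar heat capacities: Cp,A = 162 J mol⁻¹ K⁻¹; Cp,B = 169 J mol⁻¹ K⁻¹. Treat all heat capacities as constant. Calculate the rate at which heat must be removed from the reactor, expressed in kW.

Extent of reaction ξ = 0.612 × 47.7 = 29.192 mol/min
Reaction term: ξ·ΔH°_rxn = 29.192 × 13.8 = 402.86 kJ/min
Sensible, feed 158→25 °C: -1027.7 kJ/min
Outlet flows (mol/min): A 18.508, B 29.192
Sensible, products 25→45.2 °C: 160.22 kJ/min
Q = ΔH = -464.67 kJ/min = -7.7445 kW
Heat removed = 7.7445 kW

Q_out = 7.74 kW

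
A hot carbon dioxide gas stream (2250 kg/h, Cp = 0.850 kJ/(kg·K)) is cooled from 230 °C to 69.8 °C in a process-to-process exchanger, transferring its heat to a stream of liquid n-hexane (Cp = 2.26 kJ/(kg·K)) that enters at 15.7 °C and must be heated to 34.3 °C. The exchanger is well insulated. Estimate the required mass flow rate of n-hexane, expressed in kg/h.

ṁ_c = 7290 kg/h

Heat released by hot stream: Q = 2250 × 0.850 × (230 − 69.8) = 306380 kJ/h
Energy balance on cold side (adiabatic exchanger): Q = ṁ_c·Cp_c·(T_c,out − T_c,in)
ṁ_c = 306380 / [2.26 × (34.3 − 15.7)] = 7288.6 kg/h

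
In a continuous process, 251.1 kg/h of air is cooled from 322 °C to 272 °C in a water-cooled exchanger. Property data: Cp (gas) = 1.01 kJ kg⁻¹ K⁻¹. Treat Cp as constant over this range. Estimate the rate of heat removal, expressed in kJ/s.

Q_c = 3.52 kJ/s

Q = ṁ·Cp·ΔT = 251.1 × 1.01 × (272 − 322) = -12681 kJ/h
Converting: 12681 / 3600 s = 3.5224 kW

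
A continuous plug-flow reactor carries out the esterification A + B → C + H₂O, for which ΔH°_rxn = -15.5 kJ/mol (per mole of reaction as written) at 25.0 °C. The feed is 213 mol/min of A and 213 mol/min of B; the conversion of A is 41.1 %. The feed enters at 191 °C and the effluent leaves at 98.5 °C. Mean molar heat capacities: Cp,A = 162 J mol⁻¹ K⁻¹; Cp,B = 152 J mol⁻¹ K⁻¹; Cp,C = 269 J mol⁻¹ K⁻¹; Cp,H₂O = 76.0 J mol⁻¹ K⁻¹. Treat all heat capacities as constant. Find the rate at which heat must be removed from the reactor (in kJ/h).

Q_out = 441000 kJ/h

Extent of reaction ξ = 0.411 × 213 = 87.543 mol/min
Reaction term: ξ·ΔH°_rxn = 87.543 × -15.5 = -1356.9 kJ/min
Sensible, feed 191→25 °C: -11102 kJ/min
Outlet flows (mol/min): A 125.46, B 125.46, C 87.543, H₂O 87.543
Sensible, products 25→98.5 °C: 5115.3 kJ/min
Q = ΔH = -7344 kJ/min = -122.4 kW
Heat removed = 440640 kJ/h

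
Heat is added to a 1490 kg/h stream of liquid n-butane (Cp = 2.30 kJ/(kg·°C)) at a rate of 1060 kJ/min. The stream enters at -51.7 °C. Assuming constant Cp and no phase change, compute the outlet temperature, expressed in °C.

Q = 1060 kJ/min = 63600 kJ/h
ΔT = Q/(ṁ·Cp) = 63600/(1490×2.30) = 18.559 K
T_out = -51.7 + 18.559 = -33.141 °C

T_out = -33.1 °C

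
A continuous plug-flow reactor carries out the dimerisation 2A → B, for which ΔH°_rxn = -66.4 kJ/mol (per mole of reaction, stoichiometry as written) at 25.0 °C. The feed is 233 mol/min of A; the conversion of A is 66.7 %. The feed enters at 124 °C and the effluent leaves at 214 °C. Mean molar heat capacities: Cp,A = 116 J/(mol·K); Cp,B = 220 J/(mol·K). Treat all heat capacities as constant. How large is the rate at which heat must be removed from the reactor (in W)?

Q_out = 48400 W

Extent of reaction ξ = 0.667 × 233 / 2 = 77.706 mol/min
Reaction term: ξ·ΔH°_rxn = 77.706 × -66.4 = -5159.6 kJ/min
Sensible, feed 124→25 °C: -2675.8 kJ/min
Outlet flows (mol/min): A 77.589, B 77.706
Sensible, products 25→214 °C: 4932.1 kJ/min
Q = ΔH = -2903.4 kJ/min = -48.389 kW
Heat removed = 48389 W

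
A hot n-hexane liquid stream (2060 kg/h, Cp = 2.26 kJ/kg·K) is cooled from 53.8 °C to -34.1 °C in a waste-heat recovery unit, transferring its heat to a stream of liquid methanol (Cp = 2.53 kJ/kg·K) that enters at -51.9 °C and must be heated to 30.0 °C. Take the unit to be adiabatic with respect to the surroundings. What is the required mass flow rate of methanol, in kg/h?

Heat released by hot stream: Q = 2060 × 2.26 × (53.8 − -34.1) = 409230 kJ/h
Energy balance on cold side (adiabatic exchanger): Q = ṁ_c·Cp_c·(T_c,out − T_c,in)
ṁ_c = 409230 / [2.53 × (30.0 − -51.9)] = 1975 kg/h

ṁ_c = 1970 kg/h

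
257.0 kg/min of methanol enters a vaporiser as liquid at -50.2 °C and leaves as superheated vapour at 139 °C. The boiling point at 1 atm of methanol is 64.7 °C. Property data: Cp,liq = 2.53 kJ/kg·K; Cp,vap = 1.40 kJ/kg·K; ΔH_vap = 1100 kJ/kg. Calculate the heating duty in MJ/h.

liquid -50.2→64.7 °C: 290.7 kJ/kg
vaporisation at 64.7 °C: 1100 kJ/kg
vapour 64.7→139 °C: 104.02 kJ/kg
Δh = 290.7 + 1100 + 104.02 = 1494.7 kJ/kg
Q = ṁ·Δh = 257.0 kg/min × 1494.7 kJ/kg = 384140 kJ/min
|Q| = 6402.4 kW = 23049 MJ/h

Q = 23000 MJ/h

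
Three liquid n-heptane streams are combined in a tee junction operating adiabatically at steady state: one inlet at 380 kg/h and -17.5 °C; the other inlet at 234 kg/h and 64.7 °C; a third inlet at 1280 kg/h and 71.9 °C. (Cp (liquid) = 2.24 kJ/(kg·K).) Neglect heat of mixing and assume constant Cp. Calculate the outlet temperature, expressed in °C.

T_out = 53.1 °C

No heat crosses the boundary, so H_out = H_in.
Σ ṁᵢCp,ᵢTᵢ = 380×2.24×-17.5 + 234×2.24×64.7 + 1280×2.24×71.9 = 225170
Σ ṁᵢCp,ᵢ = 380×2.24 + 234×2.24 + 1280×2.24 = 4242.6
T_out = 225170 / 4242.6 = 53.074 °C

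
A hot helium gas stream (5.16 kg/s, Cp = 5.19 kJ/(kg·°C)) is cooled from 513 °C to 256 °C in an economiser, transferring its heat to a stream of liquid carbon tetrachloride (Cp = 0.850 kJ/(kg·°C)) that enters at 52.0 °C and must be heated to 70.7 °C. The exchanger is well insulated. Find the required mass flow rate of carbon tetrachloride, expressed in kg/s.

Heat released by hot stream: Q = 5.16 × 5.19 × (513 − 256) = 6882.6 kJ/s
Energy balance on cold side (adiabatic exchanger): Q = ṁ_c·Cp_c·(T_c,out − T_c,in)
ṁ_c = 6882.6 / [0.850 × (70.7 − 52.0)] = 433 kg/s

ṁ_c = 433 kg/s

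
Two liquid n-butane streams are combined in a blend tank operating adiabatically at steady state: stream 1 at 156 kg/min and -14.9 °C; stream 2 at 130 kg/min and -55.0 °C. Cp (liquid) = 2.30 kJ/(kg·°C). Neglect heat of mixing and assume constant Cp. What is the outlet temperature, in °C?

T_out = -33.1 °C

No heat crosses the boundary, so H_out = H_in.
T_out = Σ ṁᵢCp,ᵢTᵢ / Σ ṁᵢCp,ᵢ
      = -21791 / 657.8 = -33.127 °C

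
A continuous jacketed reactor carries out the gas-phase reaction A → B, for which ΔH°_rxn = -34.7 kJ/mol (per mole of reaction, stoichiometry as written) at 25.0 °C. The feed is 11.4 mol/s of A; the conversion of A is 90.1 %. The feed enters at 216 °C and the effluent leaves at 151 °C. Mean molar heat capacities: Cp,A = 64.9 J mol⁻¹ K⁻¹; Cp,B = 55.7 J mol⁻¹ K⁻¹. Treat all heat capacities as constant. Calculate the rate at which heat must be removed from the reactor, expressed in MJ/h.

Q_out = 1500 MJ/h

Extent of reaction ξ = 0.901 × 11.4 = 10.271 mol/s
Reaction term: ξ·ΔH°_rxn = 10.271 × -34.7 = -356.42 kJ/s
Sensible, feed 216→25 °C: -141.31 kJ/s
Outlet flows (mol/s): A 1.1286, B 10.271
Sensible, products 25→151 °C: 81.316 kJ/s
Q = ΔH = -416.42 kJ/s = -416.42 kW
Heat removed = 1499.1 MJ/h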